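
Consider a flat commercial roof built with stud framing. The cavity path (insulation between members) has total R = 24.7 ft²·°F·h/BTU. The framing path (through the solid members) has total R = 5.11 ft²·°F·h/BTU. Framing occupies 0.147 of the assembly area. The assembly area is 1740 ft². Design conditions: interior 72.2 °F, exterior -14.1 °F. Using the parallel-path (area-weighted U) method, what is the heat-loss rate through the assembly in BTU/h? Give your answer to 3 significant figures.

9510 BTU/h

U_eff = 0.853/24.7 + 0.147/5.11 = 0.03453 + 0.02877 = 0.0633
R_eff = 1/U_eff = 15.8 ft²·°F·h/BTU
Q = 1740 × (72.2 − (-14.1)) / 15.8 = 9505 BTU/h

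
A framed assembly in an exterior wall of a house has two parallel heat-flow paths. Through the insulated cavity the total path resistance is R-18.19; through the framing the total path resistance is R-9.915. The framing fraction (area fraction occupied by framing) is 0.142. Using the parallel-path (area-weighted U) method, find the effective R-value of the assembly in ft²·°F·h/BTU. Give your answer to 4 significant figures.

16.26 ft²·°F·h/BTU

U_eff = 0.858/18.19 + 0.142/9.915 = 0.047169 + 0.014322 = 0.061491
R_eff = 1/U_eff = 16.263 ft²·°F·h/BTU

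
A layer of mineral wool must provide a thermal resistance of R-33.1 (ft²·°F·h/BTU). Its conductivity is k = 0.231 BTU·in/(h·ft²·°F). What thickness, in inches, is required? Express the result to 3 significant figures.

7.65 in

L = R × k = 33.1 × 0.231 = 7.646 in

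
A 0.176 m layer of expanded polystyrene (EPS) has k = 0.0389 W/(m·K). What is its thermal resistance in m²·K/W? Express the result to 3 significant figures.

4.52 m²·K/W

R = L/k = 0.176/0.0389 = 4.524 m²·K/W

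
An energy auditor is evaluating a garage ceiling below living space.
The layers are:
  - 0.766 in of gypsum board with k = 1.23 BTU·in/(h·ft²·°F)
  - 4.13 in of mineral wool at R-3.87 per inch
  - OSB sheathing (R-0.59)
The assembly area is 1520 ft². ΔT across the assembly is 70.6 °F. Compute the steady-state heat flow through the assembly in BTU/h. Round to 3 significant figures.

6240 BTU/h

0.766/1.23 = 0.6228
4.13 × 3.87 = 15.98
R_total = 0.6228 + 15.98 + 0.59 = 17.2 ft²·°F·h/BTU
Q = A·ΔT/R = 1520 × 70.6 / 17.2 = 6241 BTU/h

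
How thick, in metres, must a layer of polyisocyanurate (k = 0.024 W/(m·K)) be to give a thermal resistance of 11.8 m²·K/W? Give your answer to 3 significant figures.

0.283 m

L = R·k = 11.8 × 0.024 = 0.2832 m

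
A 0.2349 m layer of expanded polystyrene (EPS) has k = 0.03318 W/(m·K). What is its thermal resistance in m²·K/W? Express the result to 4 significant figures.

R = L/k = 0.2349/0.03318 = 7.0796 m²·K/W

7.080 m²·K/W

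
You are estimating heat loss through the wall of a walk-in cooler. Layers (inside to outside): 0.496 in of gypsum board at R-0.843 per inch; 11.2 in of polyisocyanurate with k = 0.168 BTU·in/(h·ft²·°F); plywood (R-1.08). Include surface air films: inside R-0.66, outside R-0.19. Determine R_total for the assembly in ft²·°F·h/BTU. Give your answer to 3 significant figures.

0.496 × 0.843 = 0.4181
11.2/0.168 = 66.67
R_total = 0.66 + 0.4181 + 66.67 + 1.08 + 0.19 = 69.01 ft²·°F·h/BTU

69.0 ft²·°F·h/BTU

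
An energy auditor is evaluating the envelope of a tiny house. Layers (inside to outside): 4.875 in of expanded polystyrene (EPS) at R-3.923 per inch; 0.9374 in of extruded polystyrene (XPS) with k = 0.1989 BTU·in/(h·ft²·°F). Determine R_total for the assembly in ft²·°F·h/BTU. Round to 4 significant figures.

4.875 × 3.923 = 19.125
0.9374/0.1989 = 4.7129
R_total = 19.125 + 4.7129 = 23.838 ft²·°F·h/BTU

23.84 ft²·°F·h/BTU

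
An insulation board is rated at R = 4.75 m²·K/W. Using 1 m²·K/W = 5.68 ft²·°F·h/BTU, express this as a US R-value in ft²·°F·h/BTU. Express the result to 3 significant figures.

27.0 ft²·°F·h/BTU

R_US = 4.75 × 5.68 = 26.98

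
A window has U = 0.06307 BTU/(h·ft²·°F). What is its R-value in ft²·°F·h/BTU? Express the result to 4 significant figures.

15.86 ft²·°F·h/BTU

R = 1/U = 1/0.06307 = 15.855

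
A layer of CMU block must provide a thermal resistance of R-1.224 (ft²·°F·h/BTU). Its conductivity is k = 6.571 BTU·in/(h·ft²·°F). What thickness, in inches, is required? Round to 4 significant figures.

8.043 in

L = R × k = 1.224 × 6.571 = 8.0429 in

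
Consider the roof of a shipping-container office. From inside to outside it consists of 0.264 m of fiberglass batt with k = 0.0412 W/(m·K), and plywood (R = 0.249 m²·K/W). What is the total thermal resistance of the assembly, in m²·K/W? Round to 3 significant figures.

6.66 m²·K/W

0.264/0.0412 = 6.408
R_total = 6.408 + 0.249 = 6.657 m²·K/W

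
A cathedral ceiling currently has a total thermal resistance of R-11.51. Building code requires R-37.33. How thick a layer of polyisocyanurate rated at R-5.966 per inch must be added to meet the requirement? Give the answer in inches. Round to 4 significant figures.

ΔR = 37.33 − 11.51 = 25.82 ft²·°F·h/BTU
L = ΔR / (R/in) = 25.82/5.966 = 4.3279 in

4.328 in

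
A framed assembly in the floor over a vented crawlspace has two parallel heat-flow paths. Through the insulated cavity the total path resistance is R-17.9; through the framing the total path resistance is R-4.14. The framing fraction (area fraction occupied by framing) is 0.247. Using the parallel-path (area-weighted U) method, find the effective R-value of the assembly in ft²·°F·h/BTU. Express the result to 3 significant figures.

9.83 ft²·°F·h/BTU

U_eff = 0.753/17.9 + 0.247/4.14 = 0.04207 + 0.05966 = 0.1017
R_eff = 1/U_eff = 9.83 ft²·°F·h/BTU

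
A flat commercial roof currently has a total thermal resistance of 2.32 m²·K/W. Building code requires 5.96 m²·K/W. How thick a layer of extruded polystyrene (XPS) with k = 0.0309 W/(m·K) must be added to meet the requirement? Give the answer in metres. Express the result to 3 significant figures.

ΔR = 5.96 − 2.32 = 3.64 m²·K/W
L = ΔR × k = 3.64 × 0.0309 = 0.1125 m

0.112 m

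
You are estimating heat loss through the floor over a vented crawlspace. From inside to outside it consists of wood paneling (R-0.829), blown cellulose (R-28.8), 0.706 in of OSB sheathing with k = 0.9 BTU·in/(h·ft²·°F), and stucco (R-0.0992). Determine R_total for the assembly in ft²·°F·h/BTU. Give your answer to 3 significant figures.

30.5 ft²·°F·h/BTU

0.706/0.9 = 0.7844
R_total = 0.829 + 28.8 + 0.7844 + 0.0992 = 30.51 ft²·°F·h/BTU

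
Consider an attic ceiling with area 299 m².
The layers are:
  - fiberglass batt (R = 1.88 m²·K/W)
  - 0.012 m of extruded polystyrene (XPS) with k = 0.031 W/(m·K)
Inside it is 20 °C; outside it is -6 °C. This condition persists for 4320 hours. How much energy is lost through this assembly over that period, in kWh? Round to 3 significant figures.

0.012/0.031 = 0.3871
R_total = 1.88 + 0.3871 = 2.267 m²·K/W
Q = 299 × (20 − (-6)) / 2.267 = 3429 W
E = 3429 W × 4320 h / 1000 = 14810 kWh

14800 kWh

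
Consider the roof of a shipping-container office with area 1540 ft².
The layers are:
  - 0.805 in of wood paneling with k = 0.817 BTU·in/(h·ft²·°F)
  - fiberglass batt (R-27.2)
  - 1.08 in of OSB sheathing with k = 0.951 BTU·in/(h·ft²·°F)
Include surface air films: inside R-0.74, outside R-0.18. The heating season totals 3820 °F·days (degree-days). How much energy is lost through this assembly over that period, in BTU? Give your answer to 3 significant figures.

0.805/0.817 = 0.9853
1.08/0.951 = 1.136
R_total = 0.74 + 0.9853 + 27.2 + 1.136 + 0.18 = 30.24 ft²·°F·h/BTU
E = A × HDD × 24 / R = 1540 × 3820 × 24 / 30.24 = 4669000 BTU

4670000 BTU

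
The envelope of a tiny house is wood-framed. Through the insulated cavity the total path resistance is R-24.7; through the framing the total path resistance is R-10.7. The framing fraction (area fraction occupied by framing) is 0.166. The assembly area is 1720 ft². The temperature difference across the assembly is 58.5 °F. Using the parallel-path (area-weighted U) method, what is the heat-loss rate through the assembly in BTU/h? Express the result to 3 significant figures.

U_eff = 0.834/24.7 + 0.166/10.7 = 0.03377 + 0.01551 = 0.04928
R_eff = 1/U_eff = 20.29 ft²·°F·h/BTU
Q = 1720 × 58.5 / 20.29 = 4958 BTU/h

4960 BTU/h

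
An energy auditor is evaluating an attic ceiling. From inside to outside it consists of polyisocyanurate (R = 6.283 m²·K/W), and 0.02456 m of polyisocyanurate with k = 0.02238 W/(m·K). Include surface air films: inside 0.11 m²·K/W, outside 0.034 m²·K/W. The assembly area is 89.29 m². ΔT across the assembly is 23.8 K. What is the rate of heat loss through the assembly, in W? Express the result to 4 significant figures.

0.02456/0.02238 = 1.0974
R_total = 0.11 + 6.283 + 1.0974 + 0.034 = 7.5244 m²·K/W
Q = A·ΔT/R = 89.29 × 23.8 / 7.5244 = 282.43 W

282.4 W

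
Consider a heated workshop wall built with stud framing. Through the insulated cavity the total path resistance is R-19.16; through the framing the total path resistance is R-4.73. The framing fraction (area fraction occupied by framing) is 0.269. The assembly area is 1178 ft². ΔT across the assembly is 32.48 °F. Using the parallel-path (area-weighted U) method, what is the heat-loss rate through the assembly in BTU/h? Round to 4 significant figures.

3636 BTU/h

U_eff = 0.731/19.16 + 0.269/4.73 = 0.038152 + 0.056871 = 0.095023
R_eff = 1/U_eff = 10.524 ft²·°F·h/BTU
Q = 1178 × 32.48 / 10.524 = 3635.7 BTU/h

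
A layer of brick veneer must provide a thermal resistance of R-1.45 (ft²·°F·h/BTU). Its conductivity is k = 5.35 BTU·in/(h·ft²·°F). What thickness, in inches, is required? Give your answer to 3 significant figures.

7.76 in

L = R × k = 1.45 × 5.35 = 7.757 in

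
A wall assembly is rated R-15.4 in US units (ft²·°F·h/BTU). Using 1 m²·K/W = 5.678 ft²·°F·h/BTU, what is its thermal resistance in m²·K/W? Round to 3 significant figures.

R_SI = 15.4/5.678 = 2.712

2.71 m²·K/W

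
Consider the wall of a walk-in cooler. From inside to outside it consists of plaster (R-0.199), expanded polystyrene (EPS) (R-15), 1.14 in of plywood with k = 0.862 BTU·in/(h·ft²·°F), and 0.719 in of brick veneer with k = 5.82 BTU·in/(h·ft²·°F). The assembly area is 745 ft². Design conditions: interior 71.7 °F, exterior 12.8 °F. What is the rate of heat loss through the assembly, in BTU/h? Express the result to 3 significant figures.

1.14/0.862 = 1.323
0.719/5.82 = 0.1235
R_total = 0.199 + 15 + 1.323 + 0.1235 = 16.65 ft²·°F·h/BTU
Q = A·ΔT/R = 745 × (71.7 − 12.8) / 16.65 = 2636 BTU/h

2640 BTU/h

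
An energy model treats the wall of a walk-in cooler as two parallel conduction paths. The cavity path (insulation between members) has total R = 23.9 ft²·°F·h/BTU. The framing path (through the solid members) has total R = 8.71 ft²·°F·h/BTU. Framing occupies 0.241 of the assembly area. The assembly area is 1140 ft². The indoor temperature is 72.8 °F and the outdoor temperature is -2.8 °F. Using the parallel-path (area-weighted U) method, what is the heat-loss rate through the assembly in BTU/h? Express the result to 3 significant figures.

5120 BTU/h

U_eff = 0.759/23.9 + 0.241/8.71 = 0.03176 + 0.02767 = 0.05943
R_eff = 1/U_eff = 16.83 ft²·°F·h/BTU
Q = 1140 × (72.8 − (-2.8)) / 16.83 = 5122 BTU/h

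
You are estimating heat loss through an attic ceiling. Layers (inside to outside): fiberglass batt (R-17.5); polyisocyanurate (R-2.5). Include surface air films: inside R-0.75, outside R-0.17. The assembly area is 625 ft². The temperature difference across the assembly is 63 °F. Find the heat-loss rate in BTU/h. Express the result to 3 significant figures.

R_total = 0.75 + 17.5 + 2.5 + 0.17 = 20.92 ft²·°F·h/BTU
Q = A·ΔT/R = 625 × 63 / 20.92 = 1882 BTU/h

1880 BTU/h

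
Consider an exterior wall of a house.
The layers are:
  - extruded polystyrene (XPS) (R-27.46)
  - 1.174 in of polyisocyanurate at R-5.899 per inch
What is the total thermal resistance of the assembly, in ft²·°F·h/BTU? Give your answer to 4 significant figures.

34.39 ft²·°F·h/BTU

1.174 × 5.899 = 6.9254
R_total = 27.46 + 6.9254 = 34.385 ft²·°F·h/BTU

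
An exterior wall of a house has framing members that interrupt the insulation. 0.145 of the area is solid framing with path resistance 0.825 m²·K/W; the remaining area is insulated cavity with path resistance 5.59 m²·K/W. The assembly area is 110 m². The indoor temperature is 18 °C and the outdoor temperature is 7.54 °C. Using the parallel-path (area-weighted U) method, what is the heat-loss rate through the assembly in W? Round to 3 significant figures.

378 W

U_eff = 0.855/5.59 + 0.145/0.825 = 0.153 + 0.1758 = 0.3287
R_eff = 1/U_eff = 3.042 m²·K/W
Q = 110 × (18 − 7.54) / 3.042 = 378.2 W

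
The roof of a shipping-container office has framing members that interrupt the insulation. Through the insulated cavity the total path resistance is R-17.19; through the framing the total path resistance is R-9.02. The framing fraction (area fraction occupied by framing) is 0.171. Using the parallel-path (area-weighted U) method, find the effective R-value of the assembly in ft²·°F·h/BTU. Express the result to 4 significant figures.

U_eff = 0.829/17.19 + 0.171/9.02 = 0.048226 + 0.018958 = 0.067184
R_eff = 1/U_eff = 14.885 ft²·°F·h/BTU

14.88 ft²·°F·h/BTU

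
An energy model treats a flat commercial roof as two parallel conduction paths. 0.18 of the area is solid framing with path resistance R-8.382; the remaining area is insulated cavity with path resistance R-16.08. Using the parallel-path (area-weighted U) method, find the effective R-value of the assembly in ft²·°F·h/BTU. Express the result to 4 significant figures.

13.80 ft²·°F·h/BTU

U_eff = 0.82/16.08 + 0.18/8.382 = 0.050995 + 0.021475 = 0.07247
R_eff = 1/U_eff = 13.799 ft²·°F·h/BTU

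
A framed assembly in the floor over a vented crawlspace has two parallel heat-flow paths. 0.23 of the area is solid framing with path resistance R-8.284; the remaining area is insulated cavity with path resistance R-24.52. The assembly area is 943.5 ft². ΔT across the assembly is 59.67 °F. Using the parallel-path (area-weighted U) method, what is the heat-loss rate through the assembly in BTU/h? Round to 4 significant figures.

3331 BTU/h

U_eff = 0.77/24.52 + 0.23/8.284 = 0.031403 + 0.027764 = 0.059167
R_eff = 1/U_eff = 16.901 ft²·°F·h/BTU
Q = 943.5 × 59.67 / 16.901 = 3331 BTU/h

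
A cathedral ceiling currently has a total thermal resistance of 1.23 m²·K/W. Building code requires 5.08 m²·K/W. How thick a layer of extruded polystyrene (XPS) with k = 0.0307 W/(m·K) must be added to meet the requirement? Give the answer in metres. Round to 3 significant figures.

ΔR = 5.08 − 1.23 = 3.85 m²·K/W
L = ΔR × k = 3.85 × 0.0307 = 0.1182 m

0.118 m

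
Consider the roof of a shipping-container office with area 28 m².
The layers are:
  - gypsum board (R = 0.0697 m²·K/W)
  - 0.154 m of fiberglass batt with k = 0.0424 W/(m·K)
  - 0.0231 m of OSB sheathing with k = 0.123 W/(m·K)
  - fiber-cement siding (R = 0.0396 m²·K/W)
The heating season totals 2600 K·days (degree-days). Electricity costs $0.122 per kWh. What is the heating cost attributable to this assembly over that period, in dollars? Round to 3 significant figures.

54.3 dollars

0.154/0.0424 = 3.632
0.0231/0.123 = 0.1878
R_total = 0.0697 + 3.632 + 0.1878 + 0.0396 = 3.929 m²·K/W
E = A × HDD × 24 / R / 1000 = 28 × 2600 × 24 / 3.929 / 1000 = 444.7 kWh
Cost = 444.7 × 0.122 = $54.25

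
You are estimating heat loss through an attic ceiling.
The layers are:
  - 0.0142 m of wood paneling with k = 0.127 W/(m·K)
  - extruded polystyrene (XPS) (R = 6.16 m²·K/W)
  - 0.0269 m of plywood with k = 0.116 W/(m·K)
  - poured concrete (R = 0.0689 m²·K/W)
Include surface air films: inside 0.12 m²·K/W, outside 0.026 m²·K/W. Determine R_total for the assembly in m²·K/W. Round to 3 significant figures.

6.72 m²·K/W

0.0142/0.127 = 0.1118
0.0269/0.116 = 0.2319
R_total = 0.12 + 0.1118 + 6.16 + 0.2319 + 0.0689 + 0.026 = 6.719 m²·K/W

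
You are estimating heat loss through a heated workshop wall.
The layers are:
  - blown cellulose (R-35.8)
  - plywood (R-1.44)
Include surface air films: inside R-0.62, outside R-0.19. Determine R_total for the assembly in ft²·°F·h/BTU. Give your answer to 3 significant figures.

38.0 ft²·°F·h/BTU

R_total = 0.62 + 35.8 + 1.44 + 0.19 = 38.05 ft²·°F·h/BTU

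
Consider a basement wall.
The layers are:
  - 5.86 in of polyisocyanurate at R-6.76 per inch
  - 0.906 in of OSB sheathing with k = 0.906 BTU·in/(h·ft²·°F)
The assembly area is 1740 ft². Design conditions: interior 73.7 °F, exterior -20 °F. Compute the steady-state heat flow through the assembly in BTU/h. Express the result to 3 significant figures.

4010 BTU/h

5.86 × 6.76 = 39.61
0.906/0.906 = 1
R_total = 39.61 + 1 = 40.61 ft²·°F·h/BTU
Q = A·ΔT/R = 1740 × (73.7 − (-20)) / 40.61 = 4014 BTU/h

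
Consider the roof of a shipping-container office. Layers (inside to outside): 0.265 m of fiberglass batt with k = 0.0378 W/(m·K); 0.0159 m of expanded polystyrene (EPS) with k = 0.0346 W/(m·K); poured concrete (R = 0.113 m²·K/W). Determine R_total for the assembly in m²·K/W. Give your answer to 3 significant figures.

7.58 m²·K/W

0.265/0.0378 = 7.011
0.0159/0.0346 = 0.4595
R_total = 7.011 + 0.4595 + 0.113 = 7.583 m²·K/W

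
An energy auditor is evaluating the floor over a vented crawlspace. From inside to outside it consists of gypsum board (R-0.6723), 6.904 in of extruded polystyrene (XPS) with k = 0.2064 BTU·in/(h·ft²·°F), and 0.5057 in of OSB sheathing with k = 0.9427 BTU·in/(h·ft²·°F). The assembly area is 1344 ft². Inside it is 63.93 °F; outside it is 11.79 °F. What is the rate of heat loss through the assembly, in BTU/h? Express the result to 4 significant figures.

2022 BTU/h

6.904/0.2064 = 33.45
0.5057/0.9427 = 0.53644
R_total = 0.6723 + 33.45 + 0.53644 = 34.658 ft²·°F·h/BTU
Q = A·ΔT/R = 1344 × (63.93 − 11.79) / 34.658 = 2021.9 BTU/h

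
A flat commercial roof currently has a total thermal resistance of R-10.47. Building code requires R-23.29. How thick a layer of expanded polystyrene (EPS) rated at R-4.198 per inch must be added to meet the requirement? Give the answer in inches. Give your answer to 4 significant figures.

3.054 in

ΔR = 23.29 − 10.47 = 12.82 ft²·°F·h/BTU
L = ΔR / (R/in) = 12.82/4.198 = 3.0538 in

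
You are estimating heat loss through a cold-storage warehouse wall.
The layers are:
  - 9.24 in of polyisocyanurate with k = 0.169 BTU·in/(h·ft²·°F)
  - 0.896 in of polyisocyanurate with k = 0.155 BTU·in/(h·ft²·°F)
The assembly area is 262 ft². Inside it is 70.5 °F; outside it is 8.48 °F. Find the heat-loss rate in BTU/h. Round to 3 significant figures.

9.24/0.169 = 54.67
0.896/0.155 = 5.781
R_total = 54.67 + 5.781 = 60.46 ft²·°F·h/BTU
Q = A·ΔT/R = 262 × (70.5 − 8.48) / 60.46 = 268.8 BTU/h

269 BTU/h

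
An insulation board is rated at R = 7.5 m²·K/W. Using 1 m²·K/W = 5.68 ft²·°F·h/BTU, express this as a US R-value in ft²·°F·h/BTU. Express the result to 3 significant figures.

42.6 ft²·°F·h/BTU

R_US = 7.5 × 5.68 = 42.6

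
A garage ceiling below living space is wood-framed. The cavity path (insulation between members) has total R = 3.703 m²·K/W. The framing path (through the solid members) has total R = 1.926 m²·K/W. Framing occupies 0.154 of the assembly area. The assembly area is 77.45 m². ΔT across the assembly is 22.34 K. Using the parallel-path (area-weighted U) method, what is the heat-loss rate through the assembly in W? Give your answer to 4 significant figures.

U_eff = 0.846/3.703 + 0.154/1.926 = 0.22846 + 0.079958 = 0.30842
R_eff = 1/U_eff = 3.2423 m²·K/W
Q = 77.45 × 22.34 / 3.2423 = 533.64 W

533.6 W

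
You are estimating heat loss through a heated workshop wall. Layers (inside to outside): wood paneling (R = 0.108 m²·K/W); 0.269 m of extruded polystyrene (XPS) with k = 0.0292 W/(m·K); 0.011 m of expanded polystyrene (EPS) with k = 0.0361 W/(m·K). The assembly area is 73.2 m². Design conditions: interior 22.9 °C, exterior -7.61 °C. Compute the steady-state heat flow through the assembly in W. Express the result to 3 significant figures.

232 W

0.269/0.0292 = 9.212
0.011/0.0361 = 0.3047
R_total = 0.108 + 9.212 + 0.3047 = 9.625 m²·K/W
Q = A·ΔT/R = 73.2 × (22.9 − (-7.61)) / 9.625 = 232 W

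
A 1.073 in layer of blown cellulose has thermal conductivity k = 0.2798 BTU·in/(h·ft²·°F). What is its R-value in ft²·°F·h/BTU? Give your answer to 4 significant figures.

3.835 ft²·°F·h/BTU

R = L/k = 1.073/0.2798 = 3.8349 ft²·°F·h/BTU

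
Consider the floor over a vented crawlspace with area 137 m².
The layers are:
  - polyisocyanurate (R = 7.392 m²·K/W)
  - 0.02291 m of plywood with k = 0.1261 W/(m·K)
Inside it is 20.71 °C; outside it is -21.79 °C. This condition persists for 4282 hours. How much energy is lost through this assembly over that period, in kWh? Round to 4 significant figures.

0.02291/0.1261 = 0.18168
R_total = 7.392 + 0.18168 = 7.5737 m²·K/W
Q = 137 × (20.71 − (-21.79)) / 7.5737 = 768.78 W
E = 768.78 W × 4282 h / 1000 = 3291.9 kWh

3292 kWh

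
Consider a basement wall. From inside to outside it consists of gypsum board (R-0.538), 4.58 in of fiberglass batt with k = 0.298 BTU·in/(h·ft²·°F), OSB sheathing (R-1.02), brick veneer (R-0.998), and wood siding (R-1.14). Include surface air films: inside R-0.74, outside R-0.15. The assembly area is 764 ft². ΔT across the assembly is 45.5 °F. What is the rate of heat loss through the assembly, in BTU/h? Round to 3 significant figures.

4.58/0.298 = 15.37
R_total = 0.74 + 0.538 + 15.37 + 1.02 + 0.998 + 1.14 + 0.15 = 19.96 ft²·°F·h/BTU
Q = A·ΔT/R = 764 × 45.5 / 19.96 = 1742 BTU/h

1740 BTU/h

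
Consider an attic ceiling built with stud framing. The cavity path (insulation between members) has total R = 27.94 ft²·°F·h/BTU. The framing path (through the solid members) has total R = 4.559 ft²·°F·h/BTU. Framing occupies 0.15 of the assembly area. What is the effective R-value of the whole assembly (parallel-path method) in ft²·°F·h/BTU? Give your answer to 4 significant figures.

15.79 ft²·°F·h/BTU

U_eff = 0.85/27.94 + 0.15/4.559 = 0.030422 + 0.032902 = 0.063324
R_eff = 1/U_eff = 15.792 ft²·°F·h/BTU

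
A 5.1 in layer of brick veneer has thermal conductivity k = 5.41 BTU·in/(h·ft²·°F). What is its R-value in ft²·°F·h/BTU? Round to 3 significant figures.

R = L/k = 5.1/5.41 = 0.9427 ft²·°F·h/BTU

0.943 ft²·°F·h/BTU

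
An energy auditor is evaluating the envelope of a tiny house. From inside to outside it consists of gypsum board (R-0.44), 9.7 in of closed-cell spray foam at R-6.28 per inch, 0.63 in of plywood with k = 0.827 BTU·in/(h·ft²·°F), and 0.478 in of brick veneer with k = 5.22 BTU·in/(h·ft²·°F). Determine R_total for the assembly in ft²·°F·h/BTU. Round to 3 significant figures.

62.2 ft²·°F·h/BTU

9.7 × 6.28 = 60.92
0.63/0.827 = 0.7618
0.478/5.22 = 0.09157
R_total = 0.44 + 60.92 + 0.7618 + 0.09157 = 62.21 ft²·°F·h/BTU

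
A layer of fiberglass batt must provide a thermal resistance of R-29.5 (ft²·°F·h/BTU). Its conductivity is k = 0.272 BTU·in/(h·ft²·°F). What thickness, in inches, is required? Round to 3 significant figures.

8.02 in

L = R × k = 29.5 × 0.272 = 8.024 in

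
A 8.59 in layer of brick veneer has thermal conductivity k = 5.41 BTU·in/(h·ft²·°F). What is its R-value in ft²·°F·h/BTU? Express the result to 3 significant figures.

R = L/k = 8.59/5.41 = 1.588 ft²·°F·h/BTU

1.59 ft²·°F·h/BTU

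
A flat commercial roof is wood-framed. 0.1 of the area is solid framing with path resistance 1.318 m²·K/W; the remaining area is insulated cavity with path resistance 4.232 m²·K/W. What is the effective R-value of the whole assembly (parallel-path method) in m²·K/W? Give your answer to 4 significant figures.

3.466 m²·K/W

U_eff = 0.9/4.232 + 0.1/1.318 = 0.21267 + 0.075873 = 0.28854
R_eff = 1/U_eff = 3.4657 m²·K/W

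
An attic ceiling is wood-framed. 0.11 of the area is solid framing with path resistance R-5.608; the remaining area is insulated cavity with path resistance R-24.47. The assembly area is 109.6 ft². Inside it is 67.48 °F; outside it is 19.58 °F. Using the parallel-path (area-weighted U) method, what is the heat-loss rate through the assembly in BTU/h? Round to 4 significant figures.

U_eff = 0.89/24.47 + 0.11/5.608 = 0.036371 + 0.019615 = 0.055986
R_eff = 1/U_eff = 17.862 ft²·°F·h/BTU
Q = 109.6 × (67.48 − 19.58) / 17.862 = 293.92 BTU/h

293.9 BTU/h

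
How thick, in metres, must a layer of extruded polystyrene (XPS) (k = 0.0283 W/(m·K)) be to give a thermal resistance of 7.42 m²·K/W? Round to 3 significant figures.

0.210 m

L = R·k = 7.42 × 0.0283 = 0.21 m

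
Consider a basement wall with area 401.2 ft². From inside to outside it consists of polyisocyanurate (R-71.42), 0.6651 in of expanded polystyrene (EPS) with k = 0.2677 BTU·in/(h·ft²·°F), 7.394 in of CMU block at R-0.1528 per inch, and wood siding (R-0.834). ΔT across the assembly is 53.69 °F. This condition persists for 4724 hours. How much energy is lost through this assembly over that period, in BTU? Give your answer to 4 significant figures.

1341000 BTU

0.6651/0.2677 = 2.4845
7.394 × 0.1528 = 1.1298
R_total = 71.42 + 2.4845 + 1.1298 + 0.834 = 75.868 ft²·°F·h/BTU
Q = 401.2 × 53.69 / 75.868 = 283.92 BTU/h
E = 283.92 × 4724 = 1341200 BTU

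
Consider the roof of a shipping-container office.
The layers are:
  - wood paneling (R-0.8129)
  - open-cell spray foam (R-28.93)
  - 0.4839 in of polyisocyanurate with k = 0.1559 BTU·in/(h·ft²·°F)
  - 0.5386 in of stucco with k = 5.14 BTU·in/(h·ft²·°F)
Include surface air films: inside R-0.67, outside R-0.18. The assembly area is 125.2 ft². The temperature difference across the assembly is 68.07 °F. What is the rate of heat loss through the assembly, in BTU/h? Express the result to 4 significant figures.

252.1 BTU/h

0.4839/0.1559 = 3.1039
0.5386/5.14 = 0.10479
R_total = 0.67 + 0.8129 + 28.93 + 3.1039 + 0.10479 + 0.18 = 33.802 ft²·°F·h/BTU
Q = A·ΔT/R = 125.2 × 68.07 / 33.802 = 252.13 BTU/h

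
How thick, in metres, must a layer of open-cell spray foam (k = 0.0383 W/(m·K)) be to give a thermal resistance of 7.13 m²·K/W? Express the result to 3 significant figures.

L = R·k = 7.13 × 0.0383 = 0.2731 m

0.273 m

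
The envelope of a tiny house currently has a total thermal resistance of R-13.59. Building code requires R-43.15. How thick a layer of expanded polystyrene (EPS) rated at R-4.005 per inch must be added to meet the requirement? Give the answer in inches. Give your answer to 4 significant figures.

ΔR = 43.15 − 13.59 = 29.56 ft²·°F·h/BTU
L = ΔR / (R/in) = 29.56/4.005 = 7.3808 in

7.381 in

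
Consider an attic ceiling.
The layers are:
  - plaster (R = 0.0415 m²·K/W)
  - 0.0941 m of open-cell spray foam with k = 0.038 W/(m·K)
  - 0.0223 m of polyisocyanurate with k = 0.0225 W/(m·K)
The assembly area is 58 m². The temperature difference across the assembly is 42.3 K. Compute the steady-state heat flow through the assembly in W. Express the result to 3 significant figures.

0.0941/0.038 = 2.476
0.0223/0.0225 = 0.9911
R_total = 0.0415 + 2.476 + 0.9911 = 3.509 m²·K/W
Q = A·ΔT/R = 58 × 42.3 / 3.509 = 699.2 W

699 W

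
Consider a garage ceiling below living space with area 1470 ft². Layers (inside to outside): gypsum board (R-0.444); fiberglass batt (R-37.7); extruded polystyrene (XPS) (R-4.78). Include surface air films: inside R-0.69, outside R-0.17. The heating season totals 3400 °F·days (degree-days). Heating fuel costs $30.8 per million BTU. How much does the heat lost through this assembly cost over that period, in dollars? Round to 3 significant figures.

R_total = 0.69 + 0.444 + 37.7 + 4.78 + 0.17 = 43.78 ft²·°F·h/BTU
E = A × HDD × 24 / R = 1470 × 3400 × 24 / 43.78 = 2740000 BTU
Cost = 2740000/10⁶ × 30.8 = $84.38

84.4 dollars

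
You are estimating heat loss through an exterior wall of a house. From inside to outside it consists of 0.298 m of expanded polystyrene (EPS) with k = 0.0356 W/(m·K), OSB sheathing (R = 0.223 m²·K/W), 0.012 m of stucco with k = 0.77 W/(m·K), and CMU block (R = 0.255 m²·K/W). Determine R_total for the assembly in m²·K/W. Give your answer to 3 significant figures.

0.298/0.0356 = 8.371
0.012/0.77 = 0.01558
R_total = 8.371 + 0.223 + 0.01558 + 0.255 = 8.864 m²·K/W

8.86 m²·K/W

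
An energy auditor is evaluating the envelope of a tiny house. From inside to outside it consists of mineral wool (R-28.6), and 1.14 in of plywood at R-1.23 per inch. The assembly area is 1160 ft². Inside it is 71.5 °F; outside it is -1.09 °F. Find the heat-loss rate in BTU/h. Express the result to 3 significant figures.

2810 BTU/h

1.14 × 1.23 = 1.402
R_total = 28.6 + 1.402 = 30 ft²·°F·h/BTU
Q = A·ΔT/R = 1160 × (71.5 − (-1.09)) / 30 = 2807 BTU/h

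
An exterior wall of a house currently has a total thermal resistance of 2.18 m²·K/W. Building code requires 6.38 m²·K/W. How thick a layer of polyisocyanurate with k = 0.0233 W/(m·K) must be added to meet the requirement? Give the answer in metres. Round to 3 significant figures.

ΔR = 6.38 − 2.18 = 4.2 m²·K/W
L = ΔR × k = 4.2 × 0.0233 = 0.09786 m

0.0979 m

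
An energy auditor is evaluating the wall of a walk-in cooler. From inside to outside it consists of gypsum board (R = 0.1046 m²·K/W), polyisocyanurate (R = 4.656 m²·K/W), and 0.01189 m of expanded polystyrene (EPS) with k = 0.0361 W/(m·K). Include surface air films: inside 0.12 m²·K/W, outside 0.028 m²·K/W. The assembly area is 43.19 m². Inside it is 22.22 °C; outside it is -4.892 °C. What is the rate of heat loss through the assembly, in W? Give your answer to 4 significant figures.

223.6 W

0.01189/0.0361 = 0.32936
R_total = 0.12 + 0.1046 + 4.656 + 0.32936 + 0.028 = 5.238 m²·K/W
Q = A·ΔT/R = 43.19 × (22.22 − (-4.892)) / 5.238 = 223.55 W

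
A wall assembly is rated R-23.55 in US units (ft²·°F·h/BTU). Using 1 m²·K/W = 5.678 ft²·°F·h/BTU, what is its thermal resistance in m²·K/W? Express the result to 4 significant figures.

4.148 m²·K/W

R_SI = 23.55/5.678 = 4.1476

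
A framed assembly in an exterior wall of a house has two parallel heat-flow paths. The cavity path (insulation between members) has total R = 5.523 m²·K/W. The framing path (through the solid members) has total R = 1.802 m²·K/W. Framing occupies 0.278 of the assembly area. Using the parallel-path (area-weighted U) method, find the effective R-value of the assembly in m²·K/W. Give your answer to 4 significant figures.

3.509 m²·K/W

U_eff = 0.722/5.523 + 0.278/1.802 = 0.13073 + 0.15427 = 0.285
R_eff = 1/U_eff = 3.5088 m²·K/W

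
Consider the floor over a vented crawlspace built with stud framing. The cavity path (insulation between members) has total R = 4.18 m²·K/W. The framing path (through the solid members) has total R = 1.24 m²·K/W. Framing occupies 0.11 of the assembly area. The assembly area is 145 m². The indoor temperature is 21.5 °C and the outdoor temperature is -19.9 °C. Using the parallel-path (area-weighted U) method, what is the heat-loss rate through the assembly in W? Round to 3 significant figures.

1810 W

U_eff = 0.89/4.18 + 0.11/1.24 = 0.2129 + 0.08871 = 0.3016
R_eff = 1/U_eff = 3.315 m²·K/W
Q = 145 × (21.5 − (-19.9)) / 3.315 = 1811 W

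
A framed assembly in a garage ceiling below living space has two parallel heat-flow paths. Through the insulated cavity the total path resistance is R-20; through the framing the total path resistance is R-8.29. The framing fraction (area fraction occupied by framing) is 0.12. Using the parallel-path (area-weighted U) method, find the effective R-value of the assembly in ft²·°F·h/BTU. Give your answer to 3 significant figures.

U_eff = 0.88/20 + 0.12/8.29 = 0.044 + 0.01448 = 0.05848
R_eff = 1/U_eff = 17.1 ft²·°F·h/BTU

17.1 ft²·°F·h/BTU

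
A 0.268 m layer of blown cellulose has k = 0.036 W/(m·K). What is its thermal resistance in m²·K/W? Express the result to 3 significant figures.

R = L/k = 0.268/0.036 = 7.444 m²·K/W

7.44 m²·K/W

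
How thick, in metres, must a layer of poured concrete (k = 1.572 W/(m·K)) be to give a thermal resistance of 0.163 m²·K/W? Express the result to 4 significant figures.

L = R·k = 0.163 × 1.572 = 0.25624 m

0.2562 m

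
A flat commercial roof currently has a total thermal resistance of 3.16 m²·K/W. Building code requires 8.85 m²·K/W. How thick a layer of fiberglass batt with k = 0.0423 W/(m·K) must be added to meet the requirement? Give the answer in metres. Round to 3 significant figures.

ΔR = 8.85 − 3.16 = 5.69 m²·K/W
L = ΔR × k = 5.69 × 0.0423 = 0.2407 m

0.241 m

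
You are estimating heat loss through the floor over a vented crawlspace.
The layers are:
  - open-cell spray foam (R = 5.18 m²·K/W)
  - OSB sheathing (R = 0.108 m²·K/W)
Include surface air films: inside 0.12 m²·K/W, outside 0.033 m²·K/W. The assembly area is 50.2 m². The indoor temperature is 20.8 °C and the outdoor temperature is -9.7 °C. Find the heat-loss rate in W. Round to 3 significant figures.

R_total = 0.12 + 5.18 + 0.108 + 0.033 = 5.441 m²·K/W
Q = A·ΔT/R = 50.2 × (20.8 − (-9.7)) / 5.441 = 281.4 W

281 W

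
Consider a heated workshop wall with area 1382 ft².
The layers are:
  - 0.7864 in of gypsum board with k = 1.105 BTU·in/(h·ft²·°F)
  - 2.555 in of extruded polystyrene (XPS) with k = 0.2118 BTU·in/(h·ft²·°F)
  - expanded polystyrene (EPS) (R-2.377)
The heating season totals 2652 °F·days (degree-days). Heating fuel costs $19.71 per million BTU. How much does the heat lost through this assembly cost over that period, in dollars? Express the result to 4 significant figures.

114.4 dollars

0.7864/1.105 = 0.71167
2.555/0.2118 = 12.063
R_total = 0.71167 + 12.063 + 2.377 = 15.152 ft²·°F·h/BTU
E = A × HDD × 24 / R = 1382 × 2652 × 24 / 15.152 = 5805300 BTU
Cost = 5805300/10⁶ × 19.71 = $114.42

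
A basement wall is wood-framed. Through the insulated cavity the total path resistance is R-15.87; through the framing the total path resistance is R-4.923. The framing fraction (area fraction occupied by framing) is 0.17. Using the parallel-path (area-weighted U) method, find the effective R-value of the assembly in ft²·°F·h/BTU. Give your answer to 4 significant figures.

U_eff = 0.83/15.87 + 0.17/4.923 = 0.0523 + 0.034532 = 0.086832
R_eff = 1/U_eff = 11.517 ft²·°F·h/BTU

11.52 ft²·°F·h/BTU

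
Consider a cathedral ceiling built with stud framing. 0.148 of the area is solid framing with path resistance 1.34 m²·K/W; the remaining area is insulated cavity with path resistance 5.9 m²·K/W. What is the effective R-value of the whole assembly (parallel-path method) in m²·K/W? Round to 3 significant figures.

3.92 m²·K/W

U_eff = 0.852/5.9 + 0.148/1.34 = 0.1444 + 0.1104 = 0.2549
R_eff = 1/U_eff = 3.924 m²·K/W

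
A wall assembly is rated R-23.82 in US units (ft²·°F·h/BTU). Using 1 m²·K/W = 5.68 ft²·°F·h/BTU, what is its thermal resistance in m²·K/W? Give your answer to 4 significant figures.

R_SI = 23.82/5.68 = 4.1937

4.194 m²·K/W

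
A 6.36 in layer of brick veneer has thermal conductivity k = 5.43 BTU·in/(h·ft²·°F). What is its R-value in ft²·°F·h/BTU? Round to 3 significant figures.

R = L/k = 6.36/5.43 = 1.171 ft²·°F·h/BTU

1.17 ft²·°F·h/BTU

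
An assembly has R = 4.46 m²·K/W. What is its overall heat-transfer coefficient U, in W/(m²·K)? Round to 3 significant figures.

0.224 W/(m²·K)

U = 1/R = 1/4.46 = 0.2242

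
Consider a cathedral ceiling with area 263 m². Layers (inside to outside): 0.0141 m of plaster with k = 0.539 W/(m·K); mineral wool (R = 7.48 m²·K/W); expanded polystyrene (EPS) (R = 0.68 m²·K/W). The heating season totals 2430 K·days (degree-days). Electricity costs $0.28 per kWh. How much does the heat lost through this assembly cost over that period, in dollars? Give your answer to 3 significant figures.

525 dollars

0.0141/0.539 = 0.02616
R_total = 0.02616 + 7.48 + 0.68 = 8.186 m²·K/W
E = A × HDD × 24 / R / 1000 = 263 × 2430 × 24 / 8.186 / 1000 = 1874 kWh
Cost = 1874 × 0.28 = $524.6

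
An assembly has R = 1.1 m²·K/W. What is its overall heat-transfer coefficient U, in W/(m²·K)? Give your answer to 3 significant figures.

U = 1/R = 1/1.1 = 0.9091

0.909 W/(m²·K)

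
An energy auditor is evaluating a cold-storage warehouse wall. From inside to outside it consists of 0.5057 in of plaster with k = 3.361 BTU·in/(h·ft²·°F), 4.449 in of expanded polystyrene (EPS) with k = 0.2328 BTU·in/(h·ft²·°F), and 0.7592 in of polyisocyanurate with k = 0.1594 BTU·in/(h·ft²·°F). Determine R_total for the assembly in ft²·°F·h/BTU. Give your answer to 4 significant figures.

0.5057/3.361 = 0.15046
4.449/0.2328 = 19.111
0.7592/0.1594 = 4.7629
R_total = 0.15046 + 19.111 + 4.7629 = 24.024 ft²·°F·h/BTU

24.02 ft²·°F·h/BTU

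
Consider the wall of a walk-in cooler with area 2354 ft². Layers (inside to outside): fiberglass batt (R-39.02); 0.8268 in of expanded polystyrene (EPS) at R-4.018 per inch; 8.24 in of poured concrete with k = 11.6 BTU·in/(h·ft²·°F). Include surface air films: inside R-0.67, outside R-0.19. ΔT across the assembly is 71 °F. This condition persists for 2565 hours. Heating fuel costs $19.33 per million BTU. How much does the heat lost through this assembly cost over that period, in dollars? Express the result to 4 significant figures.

188.7 dollars

0.8268 × 4.018 = 3.3221
8.24/11.6 = 0.71034
R_total = 0.67 + 39.02 + 3.3221 + 0.71034 + 0.19 = 43.912 ft²·°F·h/BTU
Q = 2354 × 71 / 43.912 = 3806.1 BTU/h
E = 3806.1 × 2565 = 9762600 BTU
Cost = 9762600/10⁶ × 19.33 = $188.71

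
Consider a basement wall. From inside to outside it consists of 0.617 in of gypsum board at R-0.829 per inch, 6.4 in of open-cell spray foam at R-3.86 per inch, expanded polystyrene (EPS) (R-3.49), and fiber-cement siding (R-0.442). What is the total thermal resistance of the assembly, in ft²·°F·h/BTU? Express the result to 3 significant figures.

0.617 × 0.829 = 0.5115
6.4 × 3.86 = 24.7
R_total = 0.5115 + 24.7 + 3.49 + 0.442 = 29.15 ft²·°F·h/BTU

29.1 ft²·°F·h/BTU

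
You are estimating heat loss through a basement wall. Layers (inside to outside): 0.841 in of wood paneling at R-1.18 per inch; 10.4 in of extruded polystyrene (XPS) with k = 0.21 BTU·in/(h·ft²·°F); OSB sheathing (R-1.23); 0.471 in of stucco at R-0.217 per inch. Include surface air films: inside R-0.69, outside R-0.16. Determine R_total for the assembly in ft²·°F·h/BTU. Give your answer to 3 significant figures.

0.841 × 1.18 = 0.9924
10.4/0.21 = 49.52
0.471 × 0.217 = 0.1022
R_total = 0.69 + 0.9924 + 49.52 + 1.23 + 0.1022 + 0.16 = 52.7 ft²·°F·h/BTU

52.7 ft²·°F·h/BTU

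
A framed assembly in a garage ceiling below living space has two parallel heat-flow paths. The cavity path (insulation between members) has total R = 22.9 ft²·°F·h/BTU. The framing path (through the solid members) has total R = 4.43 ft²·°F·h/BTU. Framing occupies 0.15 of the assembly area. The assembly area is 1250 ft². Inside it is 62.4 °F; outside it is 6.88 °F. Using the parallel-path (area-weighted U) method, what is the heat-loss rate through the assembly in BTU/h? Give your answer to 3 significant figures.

U_eff = 0.85/22.9 + 0.15/4.43 = 0.03712 + 0.03386 = 0.07098
R_eff = 1/U_eff = 14.09 ft²·°F·h/BTU
Q = 1250 × (62.4 − 6.88) / 14.09 = 4926 BTU/h

4930 BTU/h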